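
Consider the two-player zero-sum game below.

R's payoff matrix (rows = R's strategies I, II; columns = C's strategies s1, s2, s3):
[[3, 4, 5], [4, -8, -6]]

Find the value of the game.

Column s3 is strictly dominated by s2 for C (it gives R more in every row).
The remaining 2×2 game on (I, II) × (s1, s2) has no saddle point. Let R play I with probability p; indifference gives 3p + 4(1−p) = 4p − 8(1−p), so p = 12/13.
Similarly C's optimal q on s1 is 12/13, and the value is 3·(12/13) + (4)·(1/13) = 40/13.

40/13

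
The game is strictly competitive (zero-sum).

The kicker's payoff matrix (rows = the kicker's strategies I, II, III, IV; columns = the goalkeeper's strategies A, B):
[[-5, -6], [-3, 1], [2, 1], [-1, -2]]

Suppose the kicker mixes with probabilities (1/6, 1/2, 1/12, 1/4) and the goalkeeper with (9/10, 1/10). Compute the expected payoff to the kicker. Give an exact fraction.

-34/15

Against (9/10, 1/10), each row's expected payoff is I: -51/10; II: -13/5; III: 19/10; IV: -11/10.
Taking the (1/6, 1/2, 1/12, 1/4)-weighted average: (1/6)·(-51/10) + (1/2)·(-13/5) + (1/12)·(19/10) + (1/4)·(-11/10) = -34/15.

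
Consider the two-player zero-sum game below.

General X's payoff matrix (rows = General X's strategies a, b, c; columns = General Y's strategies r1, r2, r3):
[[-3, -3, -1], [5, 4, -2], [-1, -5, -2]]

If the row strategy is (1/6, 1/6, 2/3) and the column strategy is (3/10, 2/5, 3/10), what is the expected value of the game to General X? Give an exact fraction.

-23/12

Against (3/10, 2/5, 3/10), each row's expected payoff is a: -12/5; b: 5/2; c: -29/10.
Taking the (1/6, 1/6, 2/3)-weighted average: (1/6)·(-12/5) + (1/6)·(5/2) + (2/3)·(-29/10) = -23/12.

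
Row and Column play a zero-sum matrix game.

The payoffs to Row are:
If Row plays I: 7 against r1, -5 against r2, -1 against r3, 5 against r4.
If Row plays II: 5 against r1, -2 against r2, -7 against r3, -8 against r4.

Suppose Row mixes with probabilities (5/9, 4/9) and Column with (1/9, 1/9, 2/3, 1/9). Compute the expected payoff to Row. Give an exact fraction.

Against (1/9, 1/9, 2/3, 1/9), each row's expected payoff is I: 1/9; II: -47/9.
Taking the (5/9, 4/9)-weighted average: (5/9)·(1/9) + (4/9)·(-47/9) = -61/27.

-61/27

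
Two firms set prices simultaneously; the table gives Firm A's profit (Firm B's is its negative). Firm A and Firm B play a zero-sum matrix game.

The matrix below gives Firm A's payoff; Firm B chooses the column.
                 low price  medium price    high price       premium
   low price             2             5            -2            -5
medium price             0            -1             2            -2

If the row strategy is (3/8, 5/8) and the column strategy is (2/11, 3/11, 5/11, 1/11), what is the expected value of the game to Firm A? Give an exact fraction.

37/88

Against (2/11, 3/11, 5/11, 1/11), each row's expected payoff is low price: 4/11; medium price: 5/11.
Taking the (3/8, 5/8)-weighted average: (3/8)·(4/11) + (5/8)·(5/11) = 37/88.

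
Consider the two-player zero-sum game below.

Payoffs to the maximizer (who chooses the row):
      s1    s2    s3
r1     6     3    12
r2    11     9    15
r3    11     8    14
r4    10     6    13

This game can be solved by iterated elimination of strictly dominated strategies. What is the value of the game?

9

Column s1 is strictly dominated by s2 for the minimizer (3<6, 9<11, 8<11, 6<10); eliminate s1.
Row r4 is strictly dominated by row r2 (9>6, 15>13); eliminate r4.
Row r1 is strictly dominated by row r2 (9>3, 15>12); eliminate r1.
Column s3 is strictly dominated by s2 for the minimizer (9<15, 8<14); eliminate s3.
Row r3 is strictly dominated by row r2 (9>8); eliminate r3.
Only (r2, s2) remains, with payoff 9.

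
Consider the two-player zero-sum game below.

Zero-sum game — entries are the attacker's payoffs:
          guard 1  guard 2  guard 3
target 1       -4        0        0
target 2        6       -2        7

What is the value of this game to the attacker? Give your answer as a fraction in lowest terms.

-2/3

Column guard 3 is strictly dominated by guard 1 for the defender (it gives the attacker more in every row).
The remaining 2×2 game on (target 1, target 2) × (guard 1, guard 2) has no saddle point. Let the attacker play target 1 with probability p; indifference gives −4p + 6(1−p) = −2(1−p), so p = 2/3.
Similarly the defender's optimal q on guard 1 is 1/6, and the value is -4·(1/6) + (0)·(5/6) = -2/3.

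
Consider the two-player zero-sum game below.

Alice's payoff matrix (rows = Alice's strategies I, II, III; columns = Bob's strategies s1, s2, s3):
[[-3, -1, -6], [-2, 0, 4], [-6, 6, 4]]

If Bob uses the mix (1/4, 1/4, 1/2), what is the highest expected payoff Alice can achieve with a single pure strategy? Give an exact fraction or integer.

2

I: (-3)·(1/4) + (-1)·(1/4) + (-6)·(1/2) = -4.
II: (-2)·(1/4) + (0)·(1/4) + (4)·(1/2) = 3/2.
III: (-6)·(1/4) + (6)·(1/4) + (4)·(1/2) = 2.
The best pure response is III with expected payoff 2.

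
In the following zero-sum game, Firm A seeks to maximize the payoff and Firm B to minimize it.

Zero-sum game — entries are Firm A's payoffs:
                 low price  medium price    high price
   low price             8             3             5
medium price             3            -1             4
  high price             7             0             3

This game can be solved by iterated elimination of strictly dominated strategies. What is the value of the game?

Column low price is strictly dominated by medium price for Firm B (3<8, -1<3, 0<7); eliminate low price.
Column high price is strictly dominated by medium price for Firm B (3<5, -1<4, 0<3); eliminate high price.
Row medium price is strictly dominated by row low price (3>-1); eliminate medium price.
Row high price is strictly dominated by row low price (3>0); eliminate high price.
Only (low price, medium price) remains, with payoff 3.

3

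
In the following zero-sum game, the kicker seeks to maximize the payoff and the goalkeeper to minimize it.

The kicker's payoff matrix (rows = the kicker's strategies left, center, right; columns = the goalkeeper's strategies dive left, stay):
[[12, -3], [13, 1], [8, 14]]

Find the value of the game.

Row left is strictly dominated by row center, so the kicker never plays it.
The remaining 2×2 game on (center, right) × (dive left, stay) has no saddle point. Let the kicker play center with probability p; indifference gives 13p + 8(1−p) = p + 14(1−p), so p = 1/3.
Similarly the goalkeeper's optimal q on dive left is 13/18, and the value is 13·(13/18) + (1)·(5/18) = 29/3.

29/3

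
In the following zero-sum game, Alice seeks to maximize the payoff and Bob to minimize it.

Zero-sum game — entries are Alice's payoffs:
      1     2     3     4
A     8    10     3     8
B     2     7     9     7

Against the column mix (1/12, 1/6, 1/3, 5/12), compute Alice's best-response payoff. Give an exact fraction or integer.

29/4

A: (8)·(1/12) + (10)·(1/6) + (3)·(1/3) + (8)·(5/12) = 20/3.
B: (2)·(1/12) + (7)·(1/6) + (9)·(1/3) + (7)·(5/12) = 29/4.
The best pure response is B with expected payoff 29/4.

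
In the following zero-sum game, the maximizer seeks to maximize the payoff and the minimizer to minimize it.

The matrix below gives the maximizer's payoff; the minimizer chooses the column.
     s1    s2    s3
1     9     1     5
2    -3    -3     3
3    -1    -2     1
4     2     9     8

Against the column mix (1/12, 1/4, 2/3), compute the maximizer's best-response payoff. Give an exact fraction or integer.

31/4

1: (9)·(1/12) + (1)·(1/4) + (5)·(2/3) = 13/3.
2: (-3)·(1/12) + (-3)·(1/4) + (3)·(2/3) = 1.
3: (-1)·(1/12) + (-2)·(1/4) + (1)·(2/3) = 1/12.
4: (2)·(1/12) + (9)·(1/4) + (8)·(2/3) = 31/4.
The best pure response is 4 with expected payoff 31/4.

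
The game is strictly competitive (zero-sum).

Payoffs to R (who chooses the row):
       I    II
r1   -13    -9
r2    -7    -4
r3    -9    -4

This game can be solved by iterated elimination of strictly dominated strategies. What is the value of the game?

-7

Column II is strictly dominated by I for C (-13<-9, -7<-4, -9<-4); eliminate II.
Row r3 is strictly dominated by row r2 (-7>-9); eliminate r3.
Row r1 is strictly dominated by row r2 (-7>-13); eliminate r1.
Only (r2, I) remains, with payoff -7.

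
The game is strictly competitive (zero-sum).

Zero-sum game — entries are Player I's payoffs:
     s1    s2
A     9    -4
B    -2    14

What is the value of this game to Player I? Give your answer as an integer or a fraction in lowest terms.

118/29

Row minima are -4 and -2, so Player I's maximin is -2; column maxima are 9 and 14, so Player II's minimax is 9. These differ, so the equilibrium is in mixed strategies.
Let Player I play A with probability p. Player II is indifferent when 9p − 2(1−p) = −4p + 14(1−p), giving p = 16/29.
Let Player II play s1 with probability q. Player I is indifferent when 9q − 4(1−q) = −2q + 14(1−q), giving q = 18/29.
The value is 9·(18/29) + (-4)·(11/29) = 118/29.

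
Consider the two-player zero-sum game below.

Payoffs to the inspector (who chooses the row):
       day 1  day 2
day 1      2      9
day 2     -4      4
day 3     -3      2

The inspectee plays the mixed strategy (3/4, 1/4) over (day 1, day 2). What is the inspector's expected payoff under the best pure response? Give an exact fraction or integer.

15/4

day 1: (2)·(3/4) + (9)·(1/4) = 15/4.
day 2: (-4)·(3/4) + (4)·(1/4) = -2.
day 3: (-3)·(3/4) + (2)·(1/4) = -7/4.
The best pure response is day 1 with expected payoff 15/4.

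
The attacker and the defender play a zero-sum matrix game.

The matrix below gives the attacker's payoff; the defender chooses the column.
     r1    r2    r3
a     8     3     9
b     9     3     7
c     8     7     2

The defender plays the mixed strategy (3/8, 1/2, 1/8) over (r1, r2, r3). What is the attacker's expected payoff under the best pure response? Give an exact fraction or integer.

a: (8)·(3/8) + (3)·(1/2) + (9)·(1/8) = 45/8.
b: (9)·(3/8) + (3)·(1/2) + (7)·(1/8) = 23/4.
c: (8)·(3/8) + (7)·(1/2) + (2)·(1/8) = 27/4.
The best pure response is c with expected payoff 27/4.

27/4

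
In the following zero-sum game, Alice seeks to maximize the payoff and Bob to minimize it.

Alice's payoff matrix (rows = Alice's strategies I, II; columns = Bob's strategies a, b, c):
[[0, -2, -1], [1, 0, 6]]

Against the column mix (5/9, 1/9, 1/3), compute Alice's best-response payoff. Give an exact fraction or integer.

23/9

I: (0)·(5/9) + (-2)·(1/9) + (-1)·(1/3) = -5/9.
II: (1)·(5/9) + (0)·(1/9) + (6)·(1/3) = 23/9.
The best pure response is II with expected payoff 23/9.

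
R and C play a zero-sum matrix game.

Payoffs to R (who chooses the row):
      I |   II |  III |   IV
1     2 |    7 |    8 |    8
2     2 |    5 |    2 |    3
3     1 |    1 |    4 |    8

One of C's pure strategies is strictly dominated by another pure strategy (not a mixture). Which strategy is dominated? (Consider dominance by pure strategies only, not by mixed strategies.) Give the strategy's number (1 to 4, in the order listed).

4

C prefers columns that give R less. Compare IV with I: 2 < 8, 2 < 3, 1 < 8.
So I strictly dominates IV for C; IV is strictly dominated.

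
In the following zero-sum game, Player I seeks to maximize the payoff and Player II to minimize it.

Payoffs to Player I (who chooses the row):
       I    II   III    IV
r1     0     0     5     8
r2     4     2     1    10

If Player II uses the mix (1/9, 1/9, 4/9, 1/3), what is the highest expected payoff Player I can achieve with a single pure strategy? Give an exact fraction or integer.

r1: (0)·(1/9) + (0)·(1/9) + (5)·(4/9) + (8)·(1/3) = 44/9.
r2: (4)·(1/9) + (2)·(1/9) + (1)·(4/9) + (10)·(1/3) = 40/9.
The best pure response is r1 with expected payoff 44/9.

44/9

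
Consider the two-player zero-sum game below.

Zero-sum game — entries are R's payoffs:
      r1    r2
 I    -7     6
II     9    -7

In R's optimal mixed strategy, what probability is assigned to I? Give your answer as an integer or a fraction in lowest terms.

16/29

Row minima are -7 and -7, so R's maximin is -7; column maxima are 9 and 6, so C's minimax is 6. These differ, so the equilibrium is in mixed strategies.
Let R play I with probability p. C is indifferent when −7p + 9(1−p) = 6p − 7(1−p), giving p = 16/29.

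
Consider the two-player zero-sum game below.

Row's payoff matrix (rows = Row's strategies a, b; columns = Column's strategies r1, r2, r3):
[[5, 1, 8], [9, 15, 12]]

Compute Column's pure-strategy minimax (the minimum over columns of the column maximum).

9

The worst case (largest entry) in each column is r1: 9, r2: 15, r3: 12.
The best (smallest) of these is 9.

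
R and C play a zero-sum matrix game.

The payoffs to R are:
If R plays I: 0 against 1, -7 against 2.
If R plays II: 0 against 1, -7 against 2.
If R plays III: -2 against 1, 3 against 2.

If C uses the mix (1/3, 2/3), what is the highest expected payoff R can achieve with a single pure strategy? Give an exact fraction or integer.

4/3

I: (0)·(1/3) + (-7)·(2/3) = -14/3.
II: (0)·(1/3) + (-7)·(2/3) = -14/3.
III: (-2)·(1/3) + (3)·(2/3) = 4/3.
The best pure response is III with expected payoff 4/3.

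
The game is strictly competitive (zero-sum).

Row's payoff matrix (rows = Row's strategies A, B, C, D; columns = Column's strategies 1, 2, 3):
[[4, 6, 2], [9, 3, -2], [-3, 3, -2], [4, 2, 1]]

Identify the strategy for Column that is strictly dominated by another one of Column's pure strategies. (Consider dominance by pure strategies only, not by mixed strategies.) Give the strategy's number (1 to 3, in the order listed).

Column prefers columns that give Row less. Compare 2 with 3: 2 < 6, -2 < 3, -2 < 3, 1 < 2.
So 3 strictly dominates 2 for Column; 2 is strictly dominated.

2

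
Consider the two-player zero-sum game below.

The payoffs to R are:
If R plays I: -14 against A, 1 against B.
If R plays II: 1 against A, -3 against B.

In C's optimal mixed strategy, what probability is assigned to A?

Row minima are -14 and -3, so R's maximin is -3; column maxima are 1 and 1, so C's minimax is 1. These differ, so the equilibrium is in mixed strategies.
Let C play A with probability q. R is indifferent when −14q + (1−q) = q − 3(1−q), giving q = 4/19.

4/19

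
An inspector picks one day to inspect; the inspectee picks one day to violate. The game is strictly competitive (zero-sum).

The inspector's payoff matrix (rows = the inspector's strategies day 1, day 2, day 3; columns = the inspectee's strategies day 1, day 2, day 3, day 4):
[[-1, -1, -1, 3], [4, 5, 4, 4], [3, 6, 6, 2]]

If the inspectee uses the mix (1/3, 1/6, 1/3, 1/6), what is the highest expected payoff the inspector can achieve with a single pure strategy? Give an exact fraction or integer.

day 1: (-1)·(1/3) + (-1)·(1/6) + (-1)·(1/3) + (3)·(1/6) = -1/3.
day 2: (4)·(1/3) + (5)·(1/6) + (4)·(1/3) + (4)·(1/6) = 25/6.
day 3: (3)·(1/3) + (6)·(1/6) + (6)·(1/3) + (2)·(1/6) = 13/3.
The best pure response is day 3 with expected payoff 13/3.

13/3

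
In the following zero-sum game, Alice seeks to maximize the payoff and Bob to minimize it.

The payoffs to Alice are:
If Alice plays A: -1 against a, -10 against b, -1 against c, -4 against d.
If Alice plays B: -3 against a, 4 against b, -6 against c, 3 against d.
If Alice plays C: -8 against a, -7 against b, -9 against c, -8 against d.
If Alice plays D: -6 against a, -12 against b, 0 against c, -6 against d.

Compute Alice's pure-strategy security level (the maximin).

-6

The worst-case payoff for each row is A: -10, B: -6, C: -9, D: -12.
The best of these is -6.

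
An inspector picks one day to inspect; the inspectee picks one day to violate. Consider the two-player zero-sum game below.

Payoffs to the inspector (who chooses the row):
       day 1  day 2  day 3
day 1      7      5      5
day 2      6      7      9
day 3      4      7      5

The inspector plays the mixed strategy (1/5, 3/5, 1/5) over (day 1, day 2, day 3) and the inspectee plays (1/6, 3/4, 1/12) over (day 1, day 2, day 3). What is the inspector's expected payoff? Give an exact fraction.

98/15

Against (1/6, 3/4, 1/12), each row's expected payoff is day 1: 16/3; day 2: 7; day 3: 19/3.
Taking the (1/5, 3/5, 1/5)-weighted average: (1/5)·(16/3) + (3/5)·(7) + (1/5)·(19/3) = 98/15.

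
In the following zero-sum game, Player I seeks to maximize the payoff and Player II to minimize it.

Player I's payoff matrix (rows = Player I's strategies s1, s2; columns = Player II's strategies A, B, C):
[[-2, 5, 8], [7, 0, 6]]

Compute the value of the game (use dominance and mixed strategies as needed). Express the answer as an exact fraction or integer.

Column C is strictly dominated by B for Player II (it gives Player I more in every row).
The remaining 2×2 game on (s1, s2) × (A, B) has no saddle point. Let Player I play s1 with probability p; indifference gives −2p + 7(1−p) = 5p, so p = 1/2.
Similarly Player II's optimal q on A is 5/14, and the value is -2·(5/14) + (5)·(9/14) = 5/2.

5/2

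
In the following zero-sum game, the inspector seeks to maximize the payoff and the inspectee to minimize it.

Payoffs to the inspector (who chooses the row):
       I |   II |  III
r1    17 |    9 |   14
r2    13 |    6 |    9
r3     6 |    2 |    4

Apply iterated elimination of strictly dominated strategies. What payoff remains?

Column I is strictly dominated by II for the inspectee (9<17, 6<13, 2<6); eliminate I.
Row r2 is strictly dominated by row r1 (9>6, 14>9); eliminate r2.
Row r3 is strictly dominated by row r1 (9>2, 14>4); eliminate r3.
Column III is strictly dominated by II for the inspectee (9<14); eliminate III.
Only (r1, II) remains, with payoff 9.

9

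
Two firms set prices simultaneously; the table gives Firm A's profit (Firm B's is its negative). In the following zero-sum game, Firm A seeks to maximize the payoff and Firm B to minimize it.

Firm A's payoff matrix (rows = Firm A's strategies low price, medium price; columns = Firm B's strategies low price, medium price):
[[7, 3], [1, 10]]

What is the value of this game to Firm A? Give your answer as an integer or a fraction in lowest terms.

67/13

Row minima are 3 and 1, so Firm A's maximin is 3; column maxima are 7 and 10, so Firm B's minimax is 7. These differ, so the equilibrium is in mixed strategies.
Let Firm A play low price with probability p. Firm B is indifferent when 7p + (1−p) = 3p + 10(1−p), giving p = 9/13.
Let Firm B play low price with probability q. Firm A is indifferent when 7q + 3(1−q) = q + 10(1−q), giving q = 7/13.
The value is 7·(7/13) + (3)·(6/13) = 67/13.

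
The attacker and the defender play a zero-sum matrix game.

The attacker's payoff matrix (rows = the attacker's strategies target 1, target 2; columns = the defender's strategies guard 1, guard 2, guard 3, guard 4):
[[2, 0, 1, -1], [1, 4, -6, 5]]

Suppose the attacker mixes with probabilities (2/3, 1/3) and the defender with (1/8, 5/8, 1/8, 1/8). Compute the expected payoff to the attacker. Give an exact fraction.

1

Against (1/8, 5/8, 1/8, 1/8), each row's expected payoff is target 1: 1/4; target 2: 5/2.
Taking the (2/3, 1/3)-weighted average: (2/3)·(1/4) + (1/3)·(5/2) = 1.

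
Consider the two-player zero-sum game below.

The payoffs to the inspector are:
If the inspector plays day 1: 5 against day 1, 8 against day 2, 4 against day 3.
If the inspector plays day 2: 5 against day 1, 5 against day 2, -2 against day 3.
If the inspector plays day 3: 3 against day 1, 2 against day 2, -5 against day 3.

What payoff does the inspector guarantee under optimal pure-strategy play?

Row minima: 4, -2, -5 → the inspector's maximin is 4.
Column maxima: 5, 8, 4 → the inspectee's minimax is 4.
They coincide at (day 1, day 3), so the value is 4.

4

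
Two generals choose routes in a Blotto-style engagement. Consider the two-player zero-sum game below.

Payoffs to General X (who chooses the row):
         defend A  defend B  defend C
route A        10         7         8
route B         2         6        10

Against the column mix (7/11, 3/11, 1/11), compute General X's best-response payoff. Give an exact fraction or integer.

9

route A: (10)·(7/11) + (7)·(3/11) + (8)·(1/11) = 9.
route B: (2)·(7/11) + (6)·(3/11) + (10)·(1/11) = 42/11.
The best pure response is route A with expected payoff 9.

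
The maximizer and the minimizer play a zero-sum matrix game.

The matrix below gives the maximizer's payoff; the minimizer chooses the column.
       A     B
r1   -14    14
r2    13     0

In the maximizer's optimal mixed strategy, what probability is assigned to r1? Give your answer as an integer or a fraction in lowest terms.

13/41

Row minima are -14 and 0, so the maximizer's maximin is 0; column maxima are 13 and 14, so the minimizer's minimax is 13. These differ, so the equilibrium is in mixed strategies.
Let the maximizer play r1 with probability p. The minimizer is indifferent when −14p + 13(1−p) = 14p, giving p = 13/41.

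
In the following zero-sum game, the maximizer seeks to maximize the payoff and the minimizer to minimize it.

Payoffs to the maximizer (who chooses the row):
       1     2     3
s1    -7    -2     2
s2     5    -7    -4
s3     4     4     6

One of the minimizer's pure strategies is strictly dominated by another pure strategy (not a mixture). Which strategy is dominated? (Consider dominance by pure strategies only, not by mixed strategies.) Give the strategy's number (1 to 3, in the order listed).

3

The minimizer prefers columns that give the maximizer less. Compare 3 with 2: -2 < 2, -7 < -4, 4 < 6.
So 2 strictly dominates 3 for the minimizer; 3 is strictly dominated.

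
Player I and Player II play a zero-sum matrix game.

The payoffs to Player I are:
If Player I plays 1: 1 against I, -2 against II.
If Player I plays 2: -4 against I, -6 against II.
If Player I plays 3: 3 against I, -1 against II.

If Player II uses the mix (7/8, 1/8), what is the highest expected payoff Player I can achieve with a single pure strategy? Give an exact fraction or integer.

5/2

1: (1)·(7/8) + (-2)·(1/8) = 5/8.
2: (-4)·(7/8) + (-6)·(1/8) = -17/4.
3: (3)·(7/8) + (-1)·(1/8) = 5/2.
The best pure response is 3 with expected payoff 5/2.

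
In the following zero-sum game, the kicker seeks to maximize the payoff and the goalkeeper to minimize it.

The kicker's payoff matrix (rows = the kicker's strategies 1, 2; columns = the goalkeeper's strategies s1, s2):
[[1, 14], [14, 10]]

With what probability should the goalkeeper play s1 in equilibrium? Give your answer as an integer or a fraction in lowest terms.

4/17

Row minima are 1 and 10, so the kicker's maximin is 10; column maxima are 14 and 14, so the goalkeeper's minimax is 14. These differ, so the equilibrium is in mixed strategies.
Let the goalkeeper play s1 with probability q. The kicker is indifferent when q + 14(1−q) = 14q + 10(1−q), giving q = 4/17.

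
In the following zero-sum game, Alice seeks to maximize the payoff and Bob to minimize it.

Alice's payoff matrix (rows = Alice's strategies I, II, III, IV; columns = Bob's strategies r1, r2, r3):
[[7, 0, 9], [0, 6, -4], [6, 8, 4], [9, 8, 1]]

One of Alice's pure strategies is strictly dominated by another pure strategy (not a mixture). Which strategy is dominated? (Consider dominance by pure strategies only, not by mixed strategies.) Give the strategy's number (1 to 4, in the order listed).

Compare II with III: 6 > 0, 8 > 6, 4 > -4.
So III strictly dominates II for Alice; II is strictly dominated.

2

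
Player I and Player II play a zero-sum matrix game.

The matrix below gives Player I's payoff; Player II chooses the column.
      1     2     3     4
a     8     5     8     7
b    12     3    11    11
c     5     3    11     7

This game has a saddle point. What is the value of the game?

5

Row minima: 5, 3, 3 → Player I's maximin is 5.
Column maxima: 12, 5, 11, 11 → Player II's minimax is 5.
They coincide at (a, 2), so the value is 5.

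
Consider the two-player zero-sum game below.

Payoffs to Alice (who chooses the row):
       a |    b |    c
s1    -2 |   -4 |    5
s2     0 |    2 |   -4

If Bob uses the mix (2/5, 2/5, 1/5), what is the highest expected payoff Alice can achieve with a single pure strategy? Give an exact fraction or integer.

0

s1: (-2)·(2/5) + (-4)·(2/5) + (5)·(1/5) = -7/5.
s2: (0)·(2/5) + (2)·(2/5) + (-4)·(1/5) = 0.
The best pure response is s2 with expected payoff 0.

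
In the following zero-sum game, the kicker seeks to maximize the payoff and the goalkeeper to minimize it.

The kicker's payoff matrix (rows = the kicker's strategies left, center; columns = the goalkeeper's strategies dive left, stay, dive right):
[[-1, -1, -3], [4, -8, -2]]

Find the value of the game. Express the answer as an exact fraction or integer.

-11/4

Column dive left is strictly dominated by dive right for the goalkeeper (it gives the kicker more in every row).
The remaining 2×2 game on (left, center) × (stay, dive right) has no saddle point. Let the kicker play left with probability p; indifference gives −p − 8(1−p) = −3p − 2(1−p), so p = 3/4.
Similarly the goalkeeper's optimal q on stay is 1/8, and the value is -1·(1/8) + (-3)·(7/8) = -11/4.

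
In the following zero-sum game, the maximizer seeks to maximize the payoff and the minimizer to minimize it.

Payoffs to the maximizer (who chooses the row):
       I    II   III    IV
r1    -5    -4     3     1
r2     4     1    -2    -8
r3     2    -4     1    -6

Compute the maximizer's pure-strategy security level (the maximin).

The worst-case payoff for each row is r1: -5, r2: -8, r3: -6.
The best of these is -5.

-5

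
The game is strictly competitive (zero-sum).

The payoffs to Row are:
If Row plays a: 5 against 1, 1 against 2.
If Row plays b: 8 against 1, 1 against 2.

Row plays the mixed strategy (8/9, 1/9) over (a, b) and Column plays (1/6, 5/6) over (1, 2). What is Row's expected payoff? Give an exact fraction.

Against (1/6, 5/6), each row's expected payoff is a: 5/3; b: 13/6.
Taking the (8/9, 1/9)-weighted average: (8/9)·(5/3) + (1/9)·(13/6) = 31/18.

31/18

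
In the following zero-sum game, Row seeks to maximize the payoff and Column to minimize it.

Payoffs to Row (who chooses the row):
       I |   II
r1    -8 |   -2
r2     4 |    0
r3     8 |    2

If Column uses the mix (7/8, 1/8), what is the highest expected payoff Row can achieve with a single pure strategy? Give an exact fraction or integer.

r1: (-8)·(7/8) + (-2)·(1/8) = -29/4.
r2: (4)·(7/8) + (0)·(1/8) = 7/2.
r3: (8)·(7/8) + (2)·(1/8) = 29/4.
The best pure response is r3 with expected payoff 29/4.

29/4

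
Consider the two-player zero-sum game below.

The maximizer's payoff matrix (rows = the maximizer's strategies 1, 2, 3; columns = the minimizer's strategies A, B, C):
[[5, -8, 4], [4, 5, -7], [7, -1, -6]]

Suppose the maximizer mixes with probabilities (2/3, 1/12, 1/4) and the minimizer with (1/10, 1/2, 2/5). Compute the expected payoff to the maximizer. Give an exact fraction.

Against (1/10, 1/2, 2/5), each row's expected payoff is 1: -19/10; 2: 1/10; 3: -11/5.
Taking the (2/3, 1/12, 1/4)-weighted average: (2/3)·(-19/10) + (1/12)·(1/10) + (1/4)·(-11/5) = -217/120.

-217/120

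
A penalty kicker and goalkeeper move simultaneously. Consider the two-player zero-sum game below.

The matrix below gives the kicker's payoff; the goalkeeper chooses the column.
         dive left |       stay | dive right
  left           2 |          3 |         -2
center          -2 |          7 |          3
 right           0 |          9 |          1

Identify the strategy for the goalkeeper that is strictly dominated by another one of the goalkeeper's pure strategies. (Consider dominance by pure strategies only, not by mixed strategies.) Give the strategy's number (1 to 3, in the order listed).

The goalkeeper prefers columns that give the kicker less. Compare stay with dive left: 2 < 3, -2 < 7, 0 < 9.
So dive left strictly dominates stay for the goalkeeper; stay is strictly dominated.

2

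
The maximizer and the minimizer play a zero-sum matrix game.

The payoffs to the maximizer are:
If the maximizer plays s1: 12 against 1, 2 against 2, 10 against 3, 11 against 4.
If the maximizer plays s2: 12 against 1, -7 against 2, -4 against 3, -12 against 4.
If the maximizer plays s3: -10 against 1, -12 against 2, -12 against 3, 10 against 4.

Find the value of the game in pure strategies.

Row minima: 2, -12, -12 → the maximizer's maximin is 2.
Column maxima: 12, 2, 10, 11 → the minimizer's minimax is 2.
They coincide at (s1, 2), so the value is 2.

2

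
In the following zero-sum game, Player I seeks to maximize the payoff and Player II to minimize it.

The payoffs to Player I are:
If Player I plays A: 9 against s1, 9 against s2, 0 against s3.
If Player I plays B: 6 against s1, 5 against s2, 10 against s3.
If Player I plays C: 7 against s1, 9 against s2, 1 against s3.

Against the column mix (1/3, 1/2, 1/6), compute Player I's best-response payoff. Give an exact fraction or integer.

A: (9)·(1/3) + (9)·(1/2) + (0)·(1/6) = 15/2.
B: (6)·(1/3) + (5)·(1/2) + (10)·(1/6) = 37/6.
C: (7)·(1/3) + (9)·(1/2) + (1)·(1/6) = 7.
The best pure response is A with expected payoff 15/2.

15/2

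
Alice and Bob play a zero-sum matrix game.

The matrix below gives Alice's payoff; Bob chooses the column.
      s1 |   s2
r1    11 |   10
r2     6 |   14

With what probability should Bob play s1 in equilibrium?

4/9

Row minima are 10 and 6, so Alice's maximin is 10; column maxima are 11 and 14, so Bob's minimax is 11. These differ, so the equilibrium is in mixed strategies.
Let Bob play s1 with probability q. Alice is indifferent when 11q + 10(1−q) = 6q + 14(1−q), giving q = 4/9.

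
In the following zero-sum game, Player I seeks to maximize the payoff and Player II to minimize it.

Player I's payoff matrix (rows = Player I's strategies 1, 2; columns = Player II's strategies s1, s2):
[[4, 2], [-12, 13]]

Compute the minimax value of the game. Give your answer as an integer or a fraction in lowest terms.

Row minima are 2 and -12, so Player I's maximin is 2; column maxima are 4 and 13, so Player II's minimax is 4. These differ, so the equilibrium is in mixed strategies.
Let Player I play 1 with probability p. Player II is indifferent when 4p − 12(1−p) = 2p + 13(1−p), giving p = 25/27.
Let Player II play s1 with probability q. Player I is indifferent when 4q + 2(1−q) = −12q + 13(1−q), giving q = 11/27.
The value is 4·(11/27) + (2)·(16/27) = 76/27.

76/27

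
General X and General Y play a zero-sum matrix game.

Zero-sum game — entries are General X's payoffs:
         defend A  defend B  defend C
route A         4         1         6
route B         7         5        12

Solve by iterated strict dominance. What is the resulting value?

Row route A is strictly dominated by row route B (7>4, 5>1, 12>6); eliminate route A.
Column defend A is strictly dominated by defend B for General Y (5<7); eliminate defend A.
Column defend C is strictly dominated by defend B for General Y (5<12); eliminate defend C.
Only (route B, defend B) remains, with payoff 5.

5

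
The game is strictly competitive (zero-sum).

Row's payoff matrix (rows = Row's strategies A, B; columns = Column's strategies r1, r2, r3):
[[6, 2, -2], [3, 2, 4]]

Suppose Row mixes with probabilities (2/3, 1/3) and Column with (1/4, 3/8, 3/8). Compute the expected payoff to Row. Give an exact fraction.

2

Against (1/4, 3/8, 3/8), each row's expected payoff is A: 3/2; B: 3.
Taking the (2/3, 1/3)-weighted average: (2/3)·(3/2) + (1/3)·(3) = 2.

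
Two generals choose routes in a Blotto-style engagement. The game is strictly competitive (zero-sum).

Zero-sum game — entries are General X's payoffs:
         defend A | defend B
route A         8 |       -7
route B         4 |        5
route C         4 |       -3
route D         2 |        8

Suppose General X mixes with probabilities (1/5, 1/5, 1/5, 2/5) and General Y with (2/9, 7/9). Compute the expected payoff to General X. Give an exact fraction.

13/5

Against (2/9, 7/9), each row's expected payoff is route A: -11/3; route B: 43/9; route C: -13/9; route D: 20/3.
Taking the (1/5, 1/5, 1/5, 2/5)-weighted average: (1/5)·(-11/3) + (1/5)·(43/9) + (1/5)·(-13/9) + (2/5)·(20/3) = 13/5.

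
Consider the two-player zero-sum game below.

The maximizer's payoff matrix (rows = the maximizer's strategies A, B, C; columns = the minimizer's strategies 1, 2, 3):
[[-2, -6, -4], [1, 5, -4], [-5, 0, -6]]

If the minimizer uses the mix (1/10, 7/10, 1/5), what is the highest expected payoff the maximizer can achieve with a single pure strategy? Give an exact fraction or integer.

A: (-2)·(1/10) + (-6)·(7/10) + (-4)·(1/5) = -26/5.
B: (1)·(1/10) + (5)·(7/10) + (-4)·(1/5) = 14/5.
C: (-5)·(1/10) + (0)·(7/10) + (-6)·(1/5) = -17/10.
The best pure response is B with expected payoff 14/5.

14/5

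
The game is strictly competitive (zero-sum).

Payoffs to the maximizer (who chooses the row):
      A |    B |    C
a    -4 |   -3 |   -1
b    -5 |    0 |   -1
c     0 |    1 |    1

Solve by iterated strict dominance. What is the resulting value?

Row a is strictly dominated by row c (0>-4, 1>-3, 1>-1); eliminate a.
Column C is strictly dominated by A for the minimizer (-5<-1, 0<1); eliminate C.
Column B is strictly dominated by A for the minimizer (-5<0, 0<1); eliminate B.
Row b is strictly dominated by row c (0>-5); eliminate b.
Only (c, A) remains, with payoff 0.

0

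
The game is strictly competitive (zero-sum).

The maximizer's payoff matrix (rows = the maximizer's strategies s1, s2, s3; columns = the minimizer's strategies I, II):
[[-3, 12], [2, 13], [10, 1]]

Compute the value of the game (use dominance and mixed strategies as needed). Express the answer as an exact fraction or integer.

Row s1 is strictly dominated by row s2, so the maximizer never plays it.
The remaining 2×2 game on (s2, s3) × (I, II) has no saddle point. Let the maximizer play s2 with probability p; indifference gives 2p + 10(1−p) = 13p + (1−p), so p = 9/20.
Similarly the minimizer's optimal q on I is 3/5, and the value is 2·(3/5) + (13)·(2/5) = 32/5.

32/5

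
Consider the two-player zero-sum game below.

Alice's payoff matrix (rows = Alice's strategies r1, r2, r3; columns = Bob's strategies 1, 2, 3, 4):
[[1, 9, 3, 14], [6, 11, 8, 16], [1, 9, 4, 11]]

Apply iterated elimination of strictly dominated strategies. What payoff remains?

6

Row r1 is strictly dominated by row r2 (6>1, 11>9, 8>3, 16>14); eliminate r1.
Row r3 is strictly dominated by row r2 (6>1, 11>9, 8>4, 16>11); eliminate r3.
Column 2 is strictly dominated by 1 for Bob (6<11); eliminate 2.
Column 4 is strictly dominated by 1 for Bob (6<16); eliminate 4.
Column 3 is strictly dominated by 1 for Bob (6<8); eliminate 3.
Only (r2, 1) remains, with payoff 6.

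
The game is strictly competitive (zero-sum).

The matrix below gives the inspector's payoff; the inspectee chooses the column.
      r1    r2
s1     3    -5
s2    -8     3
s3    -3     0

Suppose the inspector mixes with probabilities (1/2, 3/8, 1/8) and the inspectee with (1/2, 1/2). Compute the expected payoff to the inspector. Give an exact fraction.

-13/8

Against (1/2, 1/2), each row's expected payoff is s1: -1; s2: -5/2; s3: -3/2.
Taking the (1/2, 3/8, 1/8)-weighted average: (1/2)·(-1) + (3/8)·(-5/2) + (1/8)·(-3/2) = -13/8.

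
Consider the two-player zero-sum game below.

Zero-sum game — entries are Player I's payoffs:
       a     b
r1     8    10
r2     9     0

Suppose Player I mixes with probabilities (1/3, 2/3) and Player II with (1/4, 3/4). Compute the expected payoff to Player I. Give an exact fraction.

14/3

Against (1/4, 3/4), each row's expected payoff is r1: 19/2; r2: 9/4.
Taking the (1/3, 2/3)-weighted average: (1/3)·(19/2) + (2/3)·(9/4) = 14/3.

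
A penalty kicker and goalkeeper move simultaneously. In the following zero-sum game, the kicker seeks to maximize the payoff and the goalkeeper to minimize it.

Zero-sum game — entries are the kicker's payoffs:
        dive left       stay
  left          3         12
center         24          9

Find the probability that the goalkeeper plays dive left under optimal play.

1/8

Row minima are 3 and 9, so the kicker's maximin is 9; column maxima are 24 and 12, so the goalkeeper's minimax is 12. These differ, so the equilibrium is in mixed strategies.
Let the goalkeeper play dive left with probability q. The kicker is indifferent when 3q + 12(1−q) = 24q + 9(1−q), giving q = 1/8.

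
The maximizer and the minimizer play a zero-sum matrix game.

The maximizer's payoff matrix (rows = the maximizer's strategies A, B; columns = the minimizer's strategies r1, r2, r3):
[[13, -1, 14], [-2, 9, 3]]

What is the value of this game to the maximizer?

Column r3 is strictly dominated by r1 for the minimizer (it gives the maximizer more in every row).
The remaining 2×2 game on (A, B) × (r1, r2) has no saddle point. Let the maximizer play A with probability p; indifference gives 13p − 2(1−p) = −p + 9(1−p), so p = 11/25.
Similarly the minimizer's optimal q on r1 is 2/5, and the value is 13·(2/5) + (-1)·(3/5) = 23/5.

23/5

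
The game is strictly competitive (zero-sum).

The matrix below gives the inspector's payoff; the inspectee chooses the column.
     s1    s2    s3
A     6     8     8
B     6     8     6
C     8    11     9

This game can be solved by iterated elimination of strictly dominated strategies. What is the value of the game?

Column s2 is strictly dominated by s1 for the inspectee (6<8, 6<8, 8<11); eliminate s2.
Row B is strictly dominated by row C (8>6, 9>6); eliminate B.
Row A is strictly dominated by row C (8>6, 9>8); eliminate A.
Column s3 is strictly dominated by s1 for the inspectee (8<9); eliminate s3.
Only (C, s1) remains, with payoff 8.

8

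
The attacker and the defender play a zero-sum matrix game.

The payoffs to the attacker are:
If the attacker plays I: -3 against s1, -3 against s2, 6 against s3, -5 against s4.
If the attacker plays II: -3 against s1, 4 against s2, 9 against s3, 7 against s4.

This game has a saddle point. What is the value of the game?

Row minima: -5, -3 → the attacker's maximin is -3.
Column maxima: -3, 4, 9, 7 → the defender's minimax is -3.
They coincide at (II, s1), so the value is -3.

-3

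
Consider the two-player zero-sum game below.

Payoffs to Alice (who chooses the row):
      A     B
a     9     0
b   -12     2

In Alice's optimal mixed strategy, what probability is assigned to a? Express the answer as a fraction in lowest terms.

14/23

Row minima are 0 and -12, so Alice's maximin is 0; column maxima are 9 and 2, so Bob's minimax is 2. These differ, so the equilibrium is in mixed strategies.
Let Alice play a with probability p. Bob is indifferent when 9p − 12(1−p) = 2(1−p), giving p = 14/23.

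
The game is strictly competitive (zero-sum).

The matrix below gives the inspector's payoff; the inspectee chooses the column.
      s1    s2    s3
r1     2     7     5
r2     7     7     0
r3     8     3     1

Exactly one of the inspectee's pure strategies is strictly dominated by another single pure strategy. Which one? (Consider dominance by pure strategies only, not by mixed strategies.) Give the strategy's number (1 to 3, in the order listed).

The inspectee prefers columns that give the inspector less. Compare s2 with s3: 5 < 7, 0 < 7, 1 < 3.
So s3 strictly dominates s2 for the inspectee; s2 is strictly dominated.

2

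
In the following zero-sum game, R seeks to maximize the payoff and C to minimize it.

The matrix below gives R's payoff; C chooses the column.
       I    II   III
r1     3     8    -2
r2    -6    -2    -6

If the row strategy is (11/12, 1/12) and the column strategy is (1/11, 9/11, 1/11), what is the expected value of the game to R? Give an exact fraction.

773/132

Against (1/11, 9/11, 1/11), each row's expected payoff is r1: 73/11; r2: -30/11.
Taking the (11/12, 1/12)-weighted average: (11/12)·(73/11) + (1/12)·(-30/11) = 773/132.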